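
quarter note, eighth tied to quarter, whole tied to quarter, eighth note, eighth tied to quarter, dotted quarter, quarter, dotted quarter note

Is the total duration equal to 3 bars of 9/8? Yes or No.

Yes

One bar of 9/8 = 9 eighth notes, so 3 bars = 27.
In eighth notes: quarter note = 2; eighth tied to quarter (eighth + quarter) = 3; whole tied to quarter (whole + quarter) = 10; eighth note = 1; eighth tied to quarter (eighth + quarter) = 3; dotted quarter = 3; quarter = 2; dotted quarter note = 3.
Total: 2 + 3 + 10 + 1 + 3 + 3 + 2 + 3 = 27.
27 equals 27, so the answer is Yes.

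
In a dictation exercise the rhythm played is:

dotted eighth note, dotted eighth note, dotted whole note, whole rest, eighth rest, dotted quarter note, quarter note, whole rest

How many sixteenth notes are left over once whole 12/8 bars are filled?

2

One bar of 12/8 = 24 sixteenth notes.
Each duration in sixteenth notes: dotted eighth note = 3; dotted eighth note = 3; dotted whole note = 24; whole rest = 16; eighth rest = 2; dotted quarter note = 6; quarter note = 4; whole rest = 16.
Adding: 3 + 3 + 24 + 16 + 2 + 6 + 4 + 16 = 74.
74 ÷ 24 = 3 complete bars with 2 sixteenth notes remaining.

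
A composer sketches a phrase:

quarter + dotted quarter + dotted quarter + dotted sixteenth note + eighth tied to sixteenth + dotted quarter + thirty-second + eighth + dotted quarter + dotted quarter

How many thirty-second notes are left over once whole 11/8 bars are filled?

38

One bar of 11/8 = 44 thirty-second notes.
Convert each value to thirty-second notes: quarter = 8; dotted quarter = 12; dotted quarter = 12; dotted sixteenth note = 3; eighth tied to sixteenth (eighth + sixteenth) = 6; dotted quarter = 12; thirty-second = 1; eighth = 4; dotted quarter = 12; dotted quarter = 12.
Total: 8 + 12 + 12 + 3 + 6 + 12 + 1 + 4 + 12 + 12 = 82.
82 ÷ 44 = 1 complete bar with 38 thirty-second notes remaining.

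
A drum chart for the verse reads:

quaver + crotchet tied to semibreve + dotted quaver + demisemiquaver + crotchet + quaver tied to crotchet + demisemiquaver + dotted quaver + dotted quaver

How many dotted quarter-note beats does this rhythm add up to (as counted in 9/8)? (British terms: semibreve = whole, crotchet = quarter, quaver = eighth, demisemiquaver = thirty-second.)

7

One dotted quarter-note beat = 12 thirty-second notes.
Express everything in thirty-second notes: quaver = 4; crotchet tied to semibreve (crotchet + semibreve) = 40; dotted quaver = 6; demisemiquaver = 1; crotchet = 8; quaver tied to crotchet (quaver + crotchet) = 12; demisemiquaver = 1; dotted quaver = 6; dotted quaver = 6.
Adding: 4 + 40 + 6 + 1 + 8 + 12 + 1 + 6 + 6 = 84.
84 ÷ 12 = 7 beats.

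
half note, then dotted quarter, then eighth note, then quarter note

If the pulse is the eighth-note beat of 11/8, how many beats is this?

10

One eighth-note beat = 2 sixteenth notes.
Express everything in sixteenth notes: half note = 8; dotted quarter = 6; eighth note = 2; quarter note = 4.
Total: 8 + 6 + 2 + 4 = 20.
20 ÷ 2 = 10 beats.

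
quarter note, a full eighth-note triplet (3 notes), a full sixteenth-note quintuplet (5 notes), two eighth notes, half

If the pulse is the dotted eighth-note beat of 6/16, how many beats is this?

One dotted eighth-note beat = 3 sixteenth notes.
Express everything in sixteenth notes: quarter note = 4; a full eighth-note triplet (3 notes) (three triplet eighths span one quarter) = 4; a full sixteenth-note quintuplet (5 notes) (five quintuplet sixteenths span one quarter) = 4; eighth note = 2; eighth note = 2; half = 8.
Altogether 4 + 4 + 4 + 2 + 2 + 8 = 24.
24 ÷ 3 = 8 beats.

8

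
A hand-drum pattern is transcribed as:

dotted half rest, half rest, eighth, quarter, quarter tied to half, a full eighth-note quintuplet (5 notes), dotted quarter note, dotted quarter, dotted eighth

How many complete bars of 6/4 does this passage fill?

One bar of 6/4 = 24 sixteenth notes.
Working in sixteenth notes: dotted half rest = 12; half rest = 8; eighth = 2; quarter = 4; quarter tied to half (quarter + half) = 12; a full eighth-note quintuplet (5 notes) (five quintuplet eighths span one half) = 8; dotted quarter note = 6; dotted quarter = 6; dotted eighth = 3.
Sum: 12 + 8 + 2 + 4 + 12 + 8 + 6 + 6 + 3 = 61.
61 ÷ 24 = 2 complete bars with 13 left over.

2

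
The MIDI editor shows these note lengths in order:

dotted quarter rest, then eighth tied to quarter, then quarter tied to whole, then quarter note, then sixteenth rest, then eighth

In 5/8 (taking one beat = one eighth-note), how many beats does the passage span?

19.5

One eighth-note beat = 2 sixteenth notes.
Working in sixteenth notes: dotted quarter rest = 6; eighth tied to quarter (eighth + quarter) = 6; quarter tied to whole (quarter + whole) = 20; quarter note = 4; sixteenth rest = 1; eighth = 2.
Altogether 6 + 6 + 20 + 4 + 1 + 2 = 39.
39 ÷ 2 = 19.5 beats.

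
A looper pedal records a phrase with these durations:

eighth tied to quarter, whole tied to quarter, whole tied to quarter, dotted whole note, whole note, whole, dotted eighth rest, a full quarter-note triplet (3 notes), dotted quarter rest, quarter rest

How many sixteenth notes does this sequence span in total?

In sixteenth notes: eighth tied to quarter (eighth + quarter) = 6; whole tied to quarter (whole + quarter) = 20; whole tied to quarter (whole + quarter) = 20; dotted whole note = 24; whole note = 16; whole = 16; dotted eighth rest = 3; a full quarter-note triplet (3 notes) (three triplet quarters span one half) = 8; dotted quarter rest = 6; quarter rest = 4.
Adding: 6 + 20 + 20 + 24 + 16 + 16 + 3 + 8 + 6 + 4 = 123 sixteenth notes.

123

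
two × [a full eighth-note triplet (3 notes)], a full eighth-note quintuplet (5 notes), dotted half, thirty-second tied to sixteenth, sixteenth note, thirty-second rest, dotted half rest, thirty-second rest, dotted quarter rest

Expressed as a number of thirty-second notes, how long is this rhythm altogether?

99

Each duration in thirty-second notes: a full eighth-note triplet (3 notes) (three triplet eighths span one quarter) = 8; a full eighth-note triplet (3 notes) (three triplet eighths span one quarter) = 8; a full eighth-note quintuplet (5 notes) (five quintuplet eighths span one half) = 16; dotted half = 24; thirty-second tied to sixteenth (thirty-second + sixteenth) = 3; sixteenth note = 2; thirty-second rest = 1; dotted half rest = 24; thirty-second rest = 1; dotted quarter rest = 12.
Total: 8 + 8 + 16 + 24 + 3 + 2 + 1 + 24 + 1 + 12 = 99 thirty-second notes.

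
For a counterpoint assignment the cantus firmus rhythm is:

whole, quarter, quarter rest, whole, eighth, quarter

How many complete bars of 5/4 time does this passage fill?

2

One bar of 5/4 = 10 eighth notes.
Each duration in eighth notes: whole = 8; quarter = 2; quarter rest = 2; whole = 8; eighth = 1; quarter = 2.
Sum: 8 + 2 + 2 + 8 + 1 + 2 = 23.
23 ÷ 10 = 2 complete bars with 3 left over.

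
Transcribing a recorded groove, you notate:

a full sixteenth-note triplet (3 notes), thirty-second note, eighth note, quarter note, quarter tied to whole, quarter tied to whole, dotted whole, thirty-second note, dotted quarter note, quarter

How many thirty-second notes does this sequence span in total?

Each duration in thirty-second notes: a full sixteenth-note triplet (3 notes) (three triplet sixteenths span one eighth) = 4; thirty-second note = 1; eighth note = 4; quarter note = 8; quarter tied to whole (quarter + whole) = 40; quarter tied to whole (quarter + whole) = 40; dotted whole = 48; thirty-second note = 1; dotted quarter note = 12; quarter = 8.
Adding: 4 + 1 + 4 + 8 + 40 + 40 + 48 + 1 + 12 + 8 = 166 thirty-second notes.

166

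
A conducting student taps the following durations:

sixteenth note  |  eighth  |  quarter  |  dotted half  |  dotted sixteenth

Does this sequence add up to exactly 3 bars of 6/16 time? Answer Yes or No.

One bar of 6/16 = 12 thirty-second notes, so 3 bars = 36.
In thirty-second notes: sixteenth note = 2; eighth = 4; quarter = 8; dotted half = 24; dotted sixteenth = 3.
Adding: 2 + 4 + 8 + 24 + 3 = 41.
41 exceeds 36, so the answer is No.

No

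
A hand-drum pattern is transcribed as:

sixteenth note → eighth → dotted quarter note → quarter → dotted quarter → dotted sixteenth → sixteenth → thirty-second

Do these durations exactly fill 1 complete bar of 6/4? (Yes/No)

One bar of 6/4 = 48 thirty-second notes.
Working in thirty-second notes: sixteenth note = 2; eighth = 4; dotted quarter note = 12; quarter = 8; dotted quarter = 12; dotted sixteenth = 3; sixteenth = 2; thirty-second = 1.
Total: 2 + 4 + 12 + 8 + 12 + 3 + 2 + 1 = 44.
44 falls short of 48, so the answer is No.

No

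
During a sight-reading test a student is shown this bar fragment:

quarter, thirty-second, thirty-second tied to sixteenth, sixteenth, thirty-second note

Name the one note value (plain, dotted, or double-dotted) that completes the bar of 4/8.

thirty-second note

The bar of 4/8 = 16 thirty-second notes.
Working in thirty-second notes: quarter = 8; thirty-second = 1; thirty-second tied to sixteenth (thirty-second + sixteenth) = 3; sixteenth = 2; thirty-second note = 1.
Altogether 8 + 1 + 3 + 2 + 1 = 15.
Remaining: 16 − 15 = 1 thirty-second note, which is a thirty-second note.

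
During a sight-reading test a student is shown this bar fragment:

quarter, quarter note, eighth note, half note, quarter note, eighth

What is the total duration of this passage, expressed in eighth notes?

Working in eighth notes: quarter = 2; quarter note = 2; eighth note = 1; half note = 4; quarter note = 2; eighth = 1.
Total: 2 + 2 + 1 + 4 + 2 + 1 = 12 eighth notes.

12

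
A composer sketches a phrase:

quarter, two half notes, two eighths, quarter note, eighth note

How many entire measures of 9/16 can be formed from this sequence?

3

One bar of 9/16 = 9 sixteenth notes.
In sixteenth notes: quarter = 4; half note = 8; half note = 8; eighth = 2; eighth = 2; quarter note = 4; eighth note = 2.
Total: 4 + 8 + 8 + 2 + 2 + 4 + 2 = 30.
30 ÷ 9 = 3 complete bars with 3 left over.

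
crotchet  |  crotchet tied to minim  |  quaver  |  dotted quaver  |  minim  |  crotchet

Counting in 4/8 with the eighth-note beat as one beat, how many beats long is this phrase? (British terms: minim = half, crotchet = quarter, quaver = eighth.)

16.5

One eighth-note beat = 2 sixteenth notes.
Each duration in sixteenth notes: crotchet = 4; crotchet tied to minim (crotchet + minim) = 12; quaver = 2; dotted quaver = 3; minim = 8; crotchet = 4.
Sum: 4 + 12 + 2 + 3 + 8 + 4 = 33.
33 ÷ 2 = 16.5 beats.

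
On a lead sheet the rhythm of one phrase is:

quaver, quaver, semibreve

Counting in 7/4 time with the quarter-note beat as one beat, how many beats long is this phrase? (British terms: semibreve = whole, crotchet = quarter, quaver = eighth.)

5

One quarter-note beat = 2 eighth notes.
In eighth notes: quaver = 1; quaver = 1; semibreve = 8.
Adding: 1 + 1 + 8 = 10.
10 ÷ 2 = 5 beats.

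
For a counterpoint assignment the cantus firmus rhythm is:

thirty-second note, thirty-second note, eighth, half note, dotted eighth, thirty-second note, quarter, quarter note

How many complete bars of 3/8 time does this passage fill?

3

One bar of 3/8 = 12 thirty-second notes.
Convert each value to thirty-second notes: thirty-second note = 1; thirty-second note = 1; eighth = 4; half note = 16; dotted eighth = 6; thirty-second note = 1; quarter = 8; quarter note = 8.
Sum: 1 + 1 + 4 + 16 + 6 + 1 + 8 + 8 = 45.
45 ÷ 12 = 3 complete bars with 9 left over.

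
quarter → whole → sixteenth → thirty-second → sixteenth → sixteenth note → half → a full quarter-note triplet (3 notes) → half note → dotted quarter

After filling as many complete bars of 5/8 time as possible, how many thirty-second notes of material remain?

One bar of 5/8 = 20 thirty-second notes.
Express everything in thirty-second notes: quarter = 8; whole = 32; sixteenth = 2; thirty-second = 1; sixteenth = 2; sixteenth note = 2; half = 16; a full quarter-note triplet (3 notes) (three triplet quarters span one half) = 16; half note = 16; dotted quarter = 12.
Altogether 8 + 32 + 2 + 1 + 2 + 2 + 16 + 16 + 16 + 12 = 107.
107 ÷ 20 = 5 complete bars with 7 thirty-second notes remaining.

7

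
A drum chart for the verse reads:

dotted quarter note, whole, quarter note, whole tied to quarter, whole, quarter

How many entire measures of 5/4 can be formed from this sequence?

3

One bar of 5/4 = 10 eighth notes.
Working in eighth notes: dotted quarter note = 3; whole = 8; quarter note = 2; whole tied to quarter (whole + quarter) = 10; whole = 8; quarter = 2.
Sum: 3 + 8 + 2 + 10 + 8 + 2 = 33.
33 ÷ 10 = 3 complete bars with 3 left over.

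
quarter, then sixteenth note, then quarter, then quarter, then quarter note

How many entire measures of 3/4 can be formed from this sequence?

One bar of 3/4 = 12 sixteenth notes.
Express everything in sixteenth notes: quarter = 4; sixteenth note = 1; quarter = 4; quarter = 4; quarter note = 4.
Altogether 4 + 1 + 4 + 4 + 4 = 17.
17 ÷ 12 = 1 complete bar with 5 left over.

1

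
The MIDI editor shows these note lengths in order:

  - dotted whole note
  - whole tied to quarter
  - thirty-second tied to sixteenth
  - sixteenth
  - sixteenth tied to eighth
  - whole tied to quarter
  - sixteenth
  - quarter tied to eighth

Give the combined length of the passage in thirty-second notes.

153

Working in thirty-second notes: dotted whole note = 48; whole tied to quarter (whole + quarter) = 40; thirty-second tied to sixteenth (thirty-second + sixteenth) = 3; sixteenth = 2; sixteenth tied to eighth (sixteenth + eighth) = 6; whole tied to quarter (whole + quarter) = 40; sixteenth = 2; quarter tied to eighth (quarter + eighth) = 12.
Sum: 48 + 40 + 3 + 2 + 6 + 40 + 2 + 12 = 153 thirty-second notes.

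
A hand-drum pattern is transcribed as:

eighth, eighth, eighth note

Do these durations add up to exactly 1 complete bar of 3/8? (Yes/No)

One bar of 3/8 = 3 eighth notes.
In eighth notes: eighth = 1; eighth = 1; eighth note = 1.
Altogether 1 + 1 + 1 = 3.
3 equals 3, so the answer is Yes.

Yes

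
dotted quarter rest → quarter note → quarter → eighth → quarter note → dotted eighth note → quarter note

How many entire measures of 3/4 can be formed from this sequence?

2

One bar of 3/4 = 12 sixteenth notes.
In sixteenth notes: dotted quarter rest = 6; quarter note = 4; quarter = 4; eighth = 2; quarter note = 4; dotted eighth note = 3; quarter note = 4.
Sum: 6 + 4 + 4 + 2 + 4 + 3 + 4 = 27.
27 ÷ 12 = 2 complete bars with 3 left over.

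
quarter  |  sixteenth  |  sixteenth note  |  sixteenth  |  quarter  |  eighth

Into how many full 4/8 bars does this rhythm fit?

One bar of 4/8 = 8 sixteenth notes.
Convert each value to sixteenth notes: quarter = 4; sixteenth = 1; sixteenth note = 1; sixteenth = 1; quarter = 4; eighth = 2.
Sum: 4 + 1 + 1 + 1 + 4 + 2 = 13.
13 ÷ 8 = 1 complete bar with 5 left over.

1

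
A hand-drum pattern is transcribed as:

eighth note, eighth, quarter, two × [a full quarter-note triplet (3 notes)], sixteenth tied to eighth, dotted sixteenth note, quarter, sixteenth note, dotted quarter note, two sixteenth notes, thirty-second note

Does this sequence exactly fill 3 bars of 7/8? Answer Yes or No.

One bar of 7/8 = 28 thirty-second notes, so 3 bars = 84.
Working in thirty-second notes: eighth note = 4; eighth = 4; quarter = 8; a full quarter-note triplet (3 notes) (three triplet quarters span one half) = 16; a full quarter-note triplet (3 notes) (three triplet quarters span one half) = 16; sixteenth tied to eighth (sixteenth + eighth) = 6; dotted sixteenth note = 3; quarter = 8; sixteenth note = 2; dotted quarter note = 12; sixteenth note = 2; sixteenth note = 2; thirty-second note = 1.
Altogether 4 + 4 + 8 + 16 + 16 + 6 + 3 + 8 + 2 + 12 + 2 + 2 + 1 = 84.
84 equals 84, so the answer is Yes.

Yes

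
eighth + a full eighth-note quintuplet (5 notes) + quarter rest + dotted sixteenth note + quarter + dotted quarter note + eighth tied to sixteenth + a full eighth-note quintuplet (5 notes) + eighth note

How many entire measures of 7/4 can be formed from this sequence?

One bar of 7/4 = 56 thirty-second notes.
Convert each value to thirty-second notes: eighth = 4; a full eighth-note quintuplet (5 notes) (five quintuplet eighths span one half) = 16; quarter rest = 8; dotted sixteenth note = 3; quarter = 8; dotted quarter note = 12; eighth tied to sixteenth (eighth + sixteenth) = 6; a full eighth-note quintuplet (5 notes) (five quintuplet eighths span one half) = 16; eighth note = 4.
Sum: 4 + 16 + 8 + 3 + 8 + 12 + 6 + 16 + 4 = 77.
77 ÷ 56 = 1 complete bar with 21 left over.

1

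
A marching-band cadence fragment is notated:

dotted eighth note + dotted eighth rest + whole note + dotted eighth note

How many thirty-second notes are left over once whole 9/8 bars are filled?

One bar of 9/8 = 18 sixteenth notes.
In sixteenth notes: dotted eighth note = 3; dotted eighth rest = 3; whole note = 16; dotted eighth note = 3.
Total: 3 + 3 + 16 + 3 = 25.
25 ÷ 18 = 1 complete bar with 7 sixteenth notes remaining = 14 thirty-second notes.

14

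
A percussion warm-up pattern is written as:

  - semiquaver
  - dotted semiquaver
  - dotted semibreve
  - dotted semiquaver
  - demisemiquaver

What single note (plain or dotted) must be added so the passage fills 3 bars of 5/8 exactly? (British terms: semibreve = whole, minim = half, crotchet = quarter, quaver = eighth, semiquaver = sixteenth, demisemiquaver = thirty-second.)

dotted sixteenth note

3 bars of 5/8 = 60 thirty-second notes.
In thirty-second notes: semiquaver = 2; dotted semiquaver = 3; dotted semibreve = 48; dotted semiquaver = 3; demisemiquaver = 1.
Total: 2 + 3 + 48 + 3 + 1 = 57.
Remaining: 60 − 57 = 3 thirty-second notes, which is a dotted sixteenth note.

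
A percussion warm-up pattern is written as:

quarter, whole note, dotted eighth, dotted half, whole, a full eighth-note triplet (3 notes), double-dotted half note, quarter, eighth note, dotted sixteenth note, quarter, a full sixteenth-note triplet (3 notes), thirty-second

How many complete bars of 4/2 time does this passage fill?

One bar of 4/2 = 64 thirty-second notes.
Working in thirty-second notes: quarter = 8; whole note = 32; dotted eighth = 6; dotted half = 24; whole = 32; a full eighth-note triplet (3 notes) (three triplet eighths span one quarter) = 8; double-dotted half note = 28; quarter = 8; eighth note = 4; dotted sixteenth note = 3; quarter = 8; a full sixteenth-note triplet (3 notes) (three triplet sixteenths span one eighth) = 4; thirty-second = 1.
Sum: 8 + 32 + 6 + 24 + 32 + 8 + 28 + 8 + 4 + 3 + 8 + 4 + 1 = 166.
166 ÷ 64 = 2 complete bars with 38 left over.

2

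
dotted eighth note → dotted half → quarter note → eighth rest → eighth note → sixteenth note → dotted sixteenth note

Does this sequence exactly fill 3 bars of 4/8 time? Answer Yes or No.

One bar of 4/8 = 16 thirty-second notes, so 3 bars = 48.
Convert each value to thirty-second notes: dotted eighth note = 6; dotted half = 24; quarter note = 8; eighth rest = 4; eighth note = 4; sixteenth note = 2; dotted sixteenth note = 3.
Total: 6 + 24 + 8 + 4 + 4 + 2 + 3 = 51.
51 exceeds 48, so the answer is No.

No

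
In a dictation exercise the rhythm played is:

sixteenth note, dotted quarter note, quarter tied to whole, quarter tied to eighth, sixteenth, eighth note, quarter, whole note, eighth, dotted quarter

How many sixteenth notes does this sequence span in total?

Working in sixteenth notes: sixteenth note = 1; dotted quarter note = 6; quarter tied to whole (quarter + whole) = 20; quarter tied to eighth (quarter + eighth) = 6; sixteenth = 1; eighth note = 2; quarter = 4; whole note = 16; eighth = 2; dotted quarter = 6.
Adding: 1 + 6 + 20 + 6 + 1 + 2 + 4 + 16 + 2 + 6 = 64 sixteenth notes.

64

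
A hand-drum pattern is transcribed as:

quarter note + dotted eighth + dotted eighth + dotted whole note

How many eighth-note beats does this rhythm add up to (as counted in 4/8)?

17

One eighth-note beat = 2 sixteenth notes.
Working in sixteenth notes: quarter note = 4; dotted eighth = 3; dotted eighth = 3; dotted whole note = 24.
Total: 4 + 3 + 3 + 24 = 34.
34 ÷ 2 = 17 beats.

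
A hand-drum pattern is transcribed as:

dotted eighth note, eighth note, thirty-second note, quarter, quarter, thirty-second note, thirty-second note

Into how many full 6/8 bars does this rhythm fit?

1

One bar of 6/8 = 24 thirty-second notes.
Each duration in thirty-second notes: dotted eighth note = 6; eighth note = 4; thirty-second note = 1; quarter = 8; quarter = 8; thirty-second note = 1; thirty-second note = 1.
Adding: 6 + 4 + 1 + 8 + 8 + 1 + 1 = 29.
29 ÷ 24 = 1 complete bar with 5 left over.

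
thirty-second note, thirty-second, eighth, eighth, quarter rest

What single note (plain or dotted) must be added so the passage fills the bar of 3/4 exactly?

The bar of 3/4 = 24 thirty-second notes.
Convert each value to thirty-second notes: thirty-second note = 1; thirty-second = 1; eighth = 4; eighth = 4; quarter rest = 8.
Total: 1 + 1 + 4 + 4 + 8 = 18.
Remaining: 24 − 18 = 6 thirty-second notes, which is a dotted eighth note.

dotted eighth note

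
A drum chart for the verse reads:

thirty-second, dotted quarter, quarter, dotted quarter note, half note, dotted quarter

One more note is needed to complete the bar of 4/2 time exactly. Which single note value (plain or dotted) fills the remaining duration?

The bar of 4/2 = 64 thirty-second notes.
Convert each value to thirty-second notes: thirty-second = 1; dotted quarter = 12; quarter = 8; dotted quarter note = 12; half note = 16; dotted quarter = 12.
Altogether 1 + 12 + 8 + 12 + 16 + 12 = 61.
Remaining: 64 − 61 = 3 thirty-second notes, which is a dotted sixteenth note.

dotted sixteenth note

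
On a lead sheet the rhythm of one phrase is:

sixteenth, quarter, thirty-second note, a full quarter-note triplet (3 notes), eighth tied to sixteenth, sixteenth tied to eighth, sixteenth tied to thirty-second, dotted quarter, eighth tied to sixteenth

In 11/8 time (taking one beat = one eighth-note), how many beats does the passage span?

15

One eighth-note beat = 4 thirty-second notes.
Each duration in thirty-second notes: sixteenth = 2; quarter = 8; thirty-second note = 1; a full quarter-note triplet (3 notes) (three triplet quarters span one half) = 16; eighth tied to sixteenth (eighth + sixteenth) = 6; sixteenth tied to eighth (sixteenth + eighth) = 6; sixteenth tied to thirty-second (sixteenth + thirty-second) = 3; dotted quarter = 12; eighth tied to sixteenth (eighth + sixteenth) = 6.
Sum: 2 + 8 + 1 + 16 + 6 + 6 + 3 + 12 + 6 = 60.
60 ÷ 4 = 15 beats.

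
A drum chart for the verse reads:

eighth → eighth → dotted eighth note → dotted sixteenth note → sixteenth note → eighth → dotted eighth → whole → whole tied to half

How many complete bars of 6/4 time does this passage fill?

One bar of 6/4 = 48 thirty-second notes.
Each duration in thirty-second notes: eighth = 4; eighth = 4; dotted eighth note = 6; dotted sixteenth note = 3; sixteenth note = 2; eighth = 4; dotted eighth = 6; whole = 32; whole tied to half (whole + half) = 48.
Altogether 4 + 4 + 6 + 3 + 2 + 4 + 6 + 32 + 48 = 109.
109 ÷ 48 = 2 complete bars with 13 left over.

2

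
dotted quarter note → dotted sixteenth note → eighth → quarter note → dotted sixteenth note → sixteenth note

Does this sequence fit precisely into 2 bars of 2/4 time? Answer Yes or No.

Yes

One bar of 2/4 = 16 thirty-second notes, so 2 bars = 32.
Express everything in thirty-second notes: dotted quarter note = 12; dotted sixteenth note = 3; eighth = 4; quarter note = 8; dotted sixteenth note = 3; sixteenth note = 2.
Adding: 12 + 3 + 4 + 8 + 3 + 2 = 32.
32 equals 32, so the answer is Yes.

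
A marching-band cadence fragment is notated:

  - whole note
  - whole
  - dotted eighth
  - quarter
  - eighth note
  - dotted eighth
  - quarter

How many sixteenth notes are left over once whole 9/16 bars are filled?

3

One bar of 9/16 = 9 sixteenth notes.
In sixteenth notes: whole note = 16; whole = 16; dotted eighth = 3; quarter = 4; eighth note = 2; dotted eighth = 3; quarter = 4.
Altogether 16 + 16 + 3 + 4 + 2 + 3 + 4 = 48.
48 ÷ 9 = 5 complete bars with 3 sixteenth notes remaining.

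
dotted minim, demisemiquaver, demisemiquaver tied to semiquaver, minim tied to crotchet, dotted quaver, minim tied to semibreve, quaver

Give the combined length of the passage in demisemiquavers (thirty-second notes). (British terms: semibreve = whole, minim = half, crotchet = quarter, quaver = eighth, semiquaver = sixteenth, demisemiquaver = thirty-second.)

110

Working in thirty-second notes: dotted minim = 24; demisemiquaver = 1; demisemiquaver tied to semiquaver (demisemiquaver + semiquaver) = 3; minim tied to crotchet (minim + crotchet) = 24; dotted quaver = 6; minim tied to semibreve (minim + semibreve) = 48; quaver = 4.
Adding: 24 + 1 + 3 + 24 + 6 + 48 + 4 = 110 thirty-second notes.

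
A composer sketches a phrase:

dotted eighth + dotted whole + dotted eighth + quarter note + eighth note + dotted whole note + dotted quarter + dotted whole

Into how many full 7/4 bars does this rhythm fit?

3

One bar of 7/4 = 28 sixteenth notes.
In sixteenth notes: dotted eighth = 3; dotted whole = 24; dotted eighth = 3; quarter note = 4; eighth note = 2; dotted whole note = 24; dotted quarter = 6; dotted whole = 24.
Sum: 3 + 24 + 3 + 4 + 2 + 24 + 6 + 24 = 90.
90 ÷ 28 = 3 complete bars with 6 left over.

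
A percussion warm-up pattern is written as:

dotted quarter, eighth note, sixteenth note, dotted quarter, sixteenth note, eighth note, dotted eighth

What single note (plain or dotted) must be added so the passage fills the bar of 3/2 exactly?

The bar of 3/2 = 24 sixteenth notes.
Express everything in sixteenth notes: dotted quarter = 6; eighth note = 2; sixteenth note = 1; dotted quarter = 6; sixteenth note = 1; eighth note = 2; dotted eighth = 3.
Adding: 6 + 2 + 1 + 6 + 1 + 2 + 3 = 21.
Remaining: 24 − 21 = 3 sixteenth notes, which is a dotted eighth note.

dotted eighth note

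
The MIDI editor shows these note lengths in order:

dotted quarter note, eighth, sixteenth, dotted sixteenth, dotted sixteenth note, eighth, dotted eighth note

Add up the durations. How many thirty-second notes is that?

Each duration in thirty-second notes: dotted quarter note = 12; eighth = 4; sixteenth = 2; dotted sixteenth = 3; dotted sixteenth note = 3; eighth = 4; dotted eighth note = 6.
Altogether 12 + 4 + 2 + 3 + 3 + 4 + 6 = 34 thirty-second notes.

34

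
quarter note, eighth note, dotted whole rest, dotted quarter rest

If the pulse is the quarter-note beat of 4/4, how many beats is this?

9

One quarter-note beat = 2 eighth notes.
Convert each value to eighth notes: quarter note = 2; eighth note = 1; dotted whole rest = 12; dotted quarter rest = 3.
Altogether 2 + 1 + 12 + 3 = 18.
18 ÷ 2 = 9 beats.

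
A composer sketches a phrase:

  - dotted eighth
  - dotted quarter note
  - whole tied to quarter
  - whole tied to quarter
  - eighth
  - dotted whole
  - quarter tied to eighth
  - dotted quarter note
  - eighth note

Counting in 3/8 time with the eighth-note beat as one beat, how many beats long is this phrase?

One eighth-note beat = 2 sixteenth notes.
Each duration in sixteenth notes: dotted eighth = 3; dotted quarter note = 6; whole tied to quarter (whole + quarter) = 20; whole tied to quarter (whole + quarter) = 20; eighth = 2; dotted whole = 24; quarter tied to eighth (quarter + eighth) = 6; dotted quarter note = 6; eighth note = 2.
Sum: 3 + 6 + 20 + 20 + 2 + 24 + 6 + 6 + 2 = 89.
89 ÷ 2 = 44.5 beats.

44.5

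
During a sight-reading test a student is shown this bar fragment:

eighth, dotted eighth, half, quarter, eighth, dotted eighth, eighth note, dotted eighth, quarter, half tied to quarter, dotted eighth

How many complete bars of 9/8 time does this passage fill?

One bar of 9/8 = 18 sixteenth notes.
Each duration in sixteenth notes: eighth = 2; dotted eighth = 3; half = 8; quarter = 4; eighth = 2; dotted eighth = 3; eighth note = 2; dotted eighth = 3; quarter = 4; half tied to quarter (half + quarter) = 12; dotted eighth = 3.
Altogether 2 + 3 + 8 + 4 + 2 + 3 + 2 + 3 + 4 + 12 + 3 = 46.
46 ÷ 18 = 2 complete bars with 10 left over.

2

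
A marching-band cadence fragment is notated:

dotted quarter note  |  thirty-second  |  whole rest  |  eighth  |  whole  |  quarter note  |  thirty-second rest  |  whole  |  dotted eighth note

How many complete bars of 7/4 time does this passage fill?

One bar of 7/4 = 56 thirty-second notes.
Working in thirty-second notes: dotted quarter note = 12; thirty-second = 1; whole rest = 32; eighth = 4; whole = 32; quarter note = 8; thirty-second rest = 1; whole = 32; dotted eighth note = 6.
Sum: 12 + 1 + 32 + 4 + 32 + 8 + 1 + 32 + 6 = 128.
128 ÷ 56 = 2 complete bars with 16 left over.

2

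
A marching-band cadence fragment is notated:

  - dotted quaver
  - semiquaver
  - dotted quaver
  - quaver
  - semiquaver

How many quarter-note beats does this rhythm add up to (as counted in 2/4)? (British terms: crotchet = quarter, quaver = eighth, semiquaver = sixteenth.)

2.5

One quarter-note beat = 4 sixteenth notes.
Convert each value to sixteenth notes: dotted quaver = 3; semiquaver = 1; dotted quaver = 3; quaver = 2; semiquaver = 1.
Adding: 3 + 1 + 3 + 2 + 1 = 10.
10 ÷ 4 = 2.5 beats.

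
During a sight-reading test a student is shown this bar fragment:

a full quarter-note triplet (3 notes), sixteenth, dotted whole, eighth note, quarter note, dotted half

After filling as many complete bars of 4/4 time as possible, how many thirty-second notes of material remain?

One bar of 4/4 = 16 sixteenth notes.
Convert each value to sixteenth notes: a full quarter-note triplet (3 notes) (three triplet quarters span one half) = 8; sixteenth = 1; dotted whole = 24; eighth note = 2; quarter note = 4; dotted half = 12.
Total: 8 + 1 + 24 + 2 + 4 + 12 = 51.
51 ÷ 16 = 3 complete bars with 3 sixteenth notes remaining = 6 thirty-second notes.

6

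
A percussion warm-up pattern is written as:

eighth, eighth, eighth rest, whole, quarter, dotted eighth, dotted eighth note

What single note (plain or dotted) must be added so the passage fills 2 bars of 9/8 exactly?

2 bars of 9/8 = 36 sixteenth notes.
In sixteenth notes: eighth = 2; eighth = 2; eighth rest = 2; whole = 16; quarter = 4; dotted eighth = 3; dotted eighth note = 3.
Total: 2 + 2 + 2 + 16 + 4 + 3 + 3 = 32.
Remaining: 36 − 32 = 4 sixteenth notes, which is a quarter note.

quarter note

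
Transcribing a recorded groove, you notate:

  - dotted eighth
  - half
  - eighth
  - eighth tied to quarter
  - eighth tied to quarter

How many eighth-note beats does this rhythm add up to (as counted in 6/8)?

12.5

One eighth-note beat = 2 sixteenth notes.
Each duration in sixteenth notes: dotted eighth = 3; half = 8; eighth = 2; eighth tied to quarter (eighth + quarter) = 6; eighth tied to quarter (eighth + quarter) = 6.
Total: 3 + 8 + 2 + 6 + 6 = 25.
25 ÷ 2 = 12.5 beats.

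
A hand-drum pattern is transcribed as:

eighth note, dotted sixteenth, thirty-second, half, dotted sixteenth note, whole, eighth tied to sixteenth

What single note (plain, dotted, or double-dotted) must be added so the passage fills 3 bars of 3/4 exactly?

3 bars of 3/4 = 72 thirty-second notes.
Express everything in thirty-second notes: eighth note = 4; dotted sixteenth = 3; thirty-second = 1; half = 16; dotted sixteenth note = 3; whole = 32; eighth tied to sixteenth (eighth + sixteenth) = 6.
Total: 4 + 3 + 1 + 16 + 3 + 32 + 6 = 65.
Remaining: 72 − 65 = 7 thirty-second notes, which is a double-dotted eighth note.

double-dotted eighth note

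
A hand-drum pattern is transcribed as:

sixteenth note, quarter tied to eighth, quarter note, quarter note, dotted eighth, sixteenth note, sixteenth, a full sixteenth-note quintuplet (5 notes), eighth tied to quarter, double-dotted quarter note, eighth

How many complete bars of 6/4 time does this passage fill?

1

One bar of 6/4 = 24 sixteenth notes.
Convert each value to sixteenth notes: sixteenth note = 1; quarter tied to eighth (quarter + eighth) = 6; quarter note = 4; quarter note = 4; dotted eighth = 3; sixteenth note = 1; sixteenth = 1; a full sixteenth-note quintuplet (5 notes) (five quintuplet sixteenths span one quarter) = 4; eighth tied to quarter (eighth + quarter) = 6; double-dotted quarter note = 7; eighth = 2.
Total: 1 + 6 + 4 + 4 + 3 + 1 + 1 + 4 + 6 + 7 + 2 = 39.
39 ÷ 24 = 1 complete bar with 15 left over.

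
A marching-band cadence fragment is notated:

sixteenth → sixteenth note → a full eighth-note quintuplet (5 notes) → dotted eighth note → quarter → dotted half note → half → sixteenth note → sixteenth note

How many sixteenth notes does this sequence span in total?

Each duration in sixteenth notes: sixteenth = 1; sixteenth note = 1; a full eighth-note quintuplet (5 notes) (five quintuplet eighths span one half) = 8; dotted eighth note = 3; quarter = 4; dotted half note = 12; half = 8; sixteenth note = 1; sixteenth note = 1.
Altogether 1 + 1 + 8 + 3 + 4 + 12 + 8 + 1 + 1 = 39 sixteenth notes.

39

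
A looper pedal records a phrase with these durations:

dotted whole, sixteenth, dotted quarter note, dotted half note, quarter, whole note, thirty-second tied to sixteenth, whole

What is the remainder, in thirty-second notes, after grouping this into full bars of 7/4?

49

One bar of 7/4 = 56 thirty-second notes.
Express everything in thirty-second notes: dotted whole = 48; sixteenth = 2; dotted quarter note = 12; dotted half note = 24; quarter = 8; whole note = 32; thirty-second tied to sixteenth (thirty-second + sixteenth) = 3; whole = 32.
Altogether 48 + 2 + 12 + 24 + 8 + 32 + 3 + 32 = 161.
161 ÷ 56 = 2 complete bars with 49 thirty-second notes remaining.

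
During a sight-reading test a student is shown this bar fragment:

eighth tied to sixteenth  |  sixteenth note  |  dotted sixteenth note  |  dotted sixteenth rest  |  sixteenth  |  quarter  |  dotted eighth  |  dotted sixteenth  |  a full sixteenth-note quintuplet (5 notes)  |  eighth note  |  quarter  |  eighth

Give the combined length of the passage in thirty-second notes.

Convert each value to thirty-second notes: eighth tied to sixteenth (eighth + sixteenth) = 6; sixteenth note = 2; dotted sixteenth note = 3; dotted sixteenth rest = 3; sixteenth = 2; quarter = 8; dotted eighth = 6; dotted sixteenth = 3; a full sixteenth-note quintuplet (5 notes) (five quintuplet sixteenths span one quarter) = 8; eighth note = 4; quarter = 8; eighth = 4.
Total: 6 + 2 + 3 + 3 + 2 + 8 + 6 + 3 + 8 + 4 + 8 + 4 = 57 thirty-second notes.

57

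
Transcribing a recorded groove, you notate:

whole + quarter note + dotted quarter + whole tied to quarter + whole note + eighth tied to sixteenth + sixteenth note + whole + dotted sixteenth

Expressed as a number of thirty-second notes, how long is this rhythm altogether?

167

In thirty-second notes: whole = 32; quarter note = 8; dotted quarter = 12; whole tied to quarter (whole + quarter) = 40; whole note = 32; eighth tied to sixteenth (eighth + sixteenth) = 6; sixteenth note = 2; whole = 32; dotted sixteenth = 3.
Altogether 32 + 8 + 12 + 40 + 32 + 6 + 2 + 32 + 3 = 167 thirty-second notes.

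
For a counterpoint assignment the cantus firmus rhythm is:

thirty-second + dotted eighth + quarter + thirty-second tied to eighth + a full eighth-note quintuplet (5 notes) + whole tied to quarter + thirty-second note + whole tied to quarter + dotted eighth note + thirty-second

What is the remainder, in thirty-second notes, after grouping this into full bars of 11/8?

One bar of 11/8 = 44 thirty-second notes.
In thirty-second notes: thirty-second = 1; dotted eighth = 6; quarter = 8; thirty-second tied to eighth (thirty-second + eighth) = 5; a full eighth-note quintuplet (5 notes) (five quintuplet eighths span one half) = 16; whole tied to quarter (whole + quarter) = 40; thirty-second note = 1; whole tied to quarter (whole + quarter) = 40; dotted eighth note = 6; thirty-second = 1.
Altogether 1 + 6 + 8 + 5 + 16 + 40 + 1 + 40 + 6 + 1 = 124.
124 ÷ 44 = 2 complete bars with 36 thirty-second notes remaining.

36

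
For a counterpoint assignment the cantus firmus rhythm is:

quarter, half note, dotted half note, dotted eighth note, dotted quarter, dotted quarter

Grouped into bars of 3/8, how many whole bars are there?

6

One bar of 3/8 = 6 sixteenth notes.
Working in sixteenth notes: quarter = 4; half note = 8; dotted half note = 12; dotted eighth note = 3; dotted quarter = 6; dotted quarter = 6.
Total: 4 + 8 + 12 + 3 + 6 + 6 = 39.
39 ÷ 6 = 6 complete bars with 3 left over.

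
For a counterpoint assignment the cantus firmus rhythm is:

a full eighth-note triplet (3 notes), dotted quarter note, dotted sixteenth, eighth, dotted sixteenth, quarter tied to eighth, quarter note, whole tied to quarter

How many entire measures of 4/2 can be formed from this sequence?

1

One bar of 4/2 = 64 thirty-second notes.
Working in thirty-second notes: a full eighth-note triplet (3 notes) (three triplet eighths span one quarter) = 8; dotted quarter note = 12; dotted sixteenth = 3; eighth = 4; dotted sixteenth = 3; quarter tied to eighth (quarter + eighth) = 12; quarter note = 8; whole tied to quarter (whole + quarter) = 40.
Adding: 8 + 12 + 3 + 4 + 3 + 12 + 8 + 40 = 90.
90 ÷ 64 = 1 complete bar with 26 left over.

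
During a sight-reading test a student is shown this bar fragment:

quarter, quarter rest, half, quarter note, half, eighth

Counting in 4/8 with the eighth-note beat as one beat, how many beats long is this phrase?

One eighth-note beat = 2 sixteenth notes.
In sixteenth notes: quarter = 4; quarter rest = 4; half = 8; quarter note = 4; half = 8; eighth = 2.
Adding: 4 + 4 + 8 + 4 + 8 + 2 = 30.
30 ÷ 2 = 15 beats.

15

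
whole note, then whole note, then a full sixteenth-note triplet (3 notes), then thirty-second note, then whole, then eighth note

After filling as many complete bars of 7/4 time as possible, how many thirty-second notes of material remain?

One bar of 7/4 = 56 thirty-second notes.
Convert each value to thirty-second notes: whole note = 32; whole note = 32; a full sixteenth-note triplet (3 notes) (three triplet sixteenths span one eighth) = 4; thirty-second note = 1; whole = 32; eighth note = 4.
Total: 32 + 32 + 4 + 1 + 32 + 4 = 105.
105 ÷ 56 = 1 complete bar with 49 thirty-second notes remaining.

49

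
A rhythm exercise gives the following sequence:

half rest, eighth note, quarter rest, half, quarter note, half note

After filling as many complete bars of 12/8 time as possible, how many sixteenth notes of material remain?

One bar of 12/8 = 12 eighth notes.
Working in eighth notes: half rest = 4; eighth note = 1; quarter rest = 2; half = 4; quarter note = 2; half note = 4.
Total: 4 + 1 + 2 + 4 + 2 + 4 = 17.
17 ÷ 12 = 1 complete bar with 5 eighth notes remaining = 10 sixteenth notes.

10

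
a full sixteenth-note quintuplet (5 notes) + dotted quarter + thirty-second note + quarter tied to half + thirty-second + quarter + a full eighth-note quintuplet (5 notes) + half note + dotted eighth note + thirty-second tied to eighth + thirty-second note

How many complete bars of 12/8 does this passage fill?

2

One bar of 12/8 = 48 thirty-second notes.
Convert each value to thirty-second notes: a full sixteenth-note quintuplet (5 notes) (five quintuplet sixteenths span one quarter) = 8; dotted quarter = 12; thirty-second note = 1; quarter tied to half (quarter + half) = 24; thirty-second = 1; quarter = 8; a full eighth-note quintuplet (5 notes) (five quintuplet eighths span one half) = 16; half note = 16; dotted eighth note = 6; thirty-second tied to eighth (thirty-second + eighth) = 5; thirty-second note = 1.
Altogether 8 + 12 + 1 + 24 + 1 + 8 + 16 + 16 + 6 + 5 + 1 = 98.
98 ÷ 48 = 2 complete bars with 2 left over.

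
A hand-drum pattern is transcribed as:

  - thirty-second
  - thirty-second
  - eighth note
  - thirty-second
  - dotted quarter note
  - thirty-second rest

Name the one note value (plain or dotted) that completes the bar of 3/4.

eighth note

The bar of 3/4 = 24 thirty-second notes.
Express everything in thirty-second notes: thirty-second = 1; thirty-second = 1; eighth note = 4; thirty-second = 1; dotted quarter note = 12; thirty-second rest = 1.
Sum: 1 + 1 + 4 + 1 + 12 + 1 = 20.
Remaining: 24 − 20 = 4 thirty-second notes, which is a eighth note.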